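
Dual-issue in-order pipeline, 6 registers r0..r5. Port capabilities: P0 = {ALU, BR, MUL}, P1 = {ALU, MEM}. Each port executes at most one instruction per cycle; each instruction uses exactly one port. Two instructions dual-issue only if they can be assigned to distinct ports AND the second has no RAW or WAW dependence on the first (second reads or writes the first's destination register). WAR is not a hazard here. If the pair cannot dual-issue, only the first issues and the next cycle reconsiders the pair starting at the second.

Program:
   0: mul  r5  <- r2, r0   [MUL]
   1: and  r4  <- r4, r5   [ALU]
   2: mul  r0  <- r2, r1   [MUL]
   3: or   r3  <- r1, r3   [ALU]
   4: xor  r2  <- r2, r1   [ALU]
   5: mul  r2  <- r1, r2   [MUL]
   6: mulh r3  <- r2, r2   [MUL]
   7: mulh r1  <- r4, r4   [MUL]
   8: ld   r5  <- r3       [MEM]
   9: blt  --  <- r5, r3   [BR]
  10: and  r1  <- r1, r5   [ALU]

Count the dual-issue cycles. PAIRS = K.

PAIRS = 4

c0: i0 mul.MUL  RAW r5
c1: i1&i2 and.ALU;mul.MUL  2-wide
c2: i3&i4 or.ALU;xor.ALU  2-wide
c3: i5 mul.MUL  no-port MUL/MUL
c4: i6 mulh.MUL  no-port MUL/MUL
c5: i7&i8 mulh.MUL;ld.MEM  2-wide
c6: i9&i10 blt.BR;and.ALU  2-wide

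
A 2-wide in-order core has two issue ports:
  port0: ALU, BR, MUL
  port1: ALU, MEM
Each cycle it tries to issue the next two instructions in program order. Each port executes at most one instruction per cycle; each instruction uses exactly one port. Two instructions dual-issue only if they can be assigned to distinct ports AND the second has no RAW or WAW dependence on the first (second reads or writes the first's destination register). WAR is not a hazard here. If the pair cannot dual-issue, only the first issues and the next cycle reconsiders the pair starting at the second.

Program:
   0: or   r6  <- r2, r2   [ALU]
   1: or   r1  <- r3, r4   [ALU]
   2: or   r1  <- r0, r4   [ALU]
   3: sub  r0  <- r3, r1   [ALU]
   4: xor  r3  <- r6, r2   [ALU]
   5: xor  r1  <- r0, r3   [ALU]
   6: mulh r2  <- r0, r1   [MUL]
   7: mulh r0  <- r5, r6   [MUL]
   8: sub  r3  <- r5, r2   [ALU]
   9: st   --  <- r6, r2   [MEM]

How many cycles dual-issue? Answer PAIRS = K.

PAIRS = 3

[0] i0/i1  or.ALU;or.ALU  -- dual
[1] i2  or.ALU  -- RAW r1
[2] i3/i4  sub.ALU;xor.ALU  -- dual
[3] i5  xor.ALU  -- RAW r1
[4] i6  mulh.MUL  -- no-port MUL/MUL
[5] i7/i8  mulh.MUL;sub.ALU  -- dual
[6] i9  st.MEM  -- tail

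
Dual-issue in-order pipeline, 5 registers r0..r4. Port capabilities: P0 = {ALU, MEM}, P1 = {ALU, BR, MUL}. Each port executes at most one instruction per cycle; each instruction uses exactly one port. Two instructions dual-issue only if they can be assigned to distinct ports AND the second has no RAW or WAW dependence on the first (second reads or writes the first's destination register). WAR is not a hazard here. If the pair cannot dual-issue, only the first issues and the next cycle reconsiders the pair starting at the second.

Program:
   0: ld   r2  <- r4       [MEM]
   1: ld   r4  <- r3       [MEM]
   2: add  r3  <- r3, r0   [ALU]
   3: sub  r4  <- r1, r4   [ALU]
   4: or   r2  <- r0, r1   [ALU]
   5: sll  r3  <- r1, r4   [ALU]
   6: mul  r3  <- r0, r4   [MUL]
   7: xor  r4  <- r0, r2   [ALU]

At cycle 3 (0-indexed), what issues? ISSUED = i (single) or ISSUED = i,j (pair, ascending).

0. ld @i0  | no-port MEM/MEM
1. ld add @i1,i2  | 2-wide
2. sub or @i3,i4  | 2-wide
3. sll @i5  | WAW r3
4. mul xor @i6,i7  | 2-wide

ISSUED = 5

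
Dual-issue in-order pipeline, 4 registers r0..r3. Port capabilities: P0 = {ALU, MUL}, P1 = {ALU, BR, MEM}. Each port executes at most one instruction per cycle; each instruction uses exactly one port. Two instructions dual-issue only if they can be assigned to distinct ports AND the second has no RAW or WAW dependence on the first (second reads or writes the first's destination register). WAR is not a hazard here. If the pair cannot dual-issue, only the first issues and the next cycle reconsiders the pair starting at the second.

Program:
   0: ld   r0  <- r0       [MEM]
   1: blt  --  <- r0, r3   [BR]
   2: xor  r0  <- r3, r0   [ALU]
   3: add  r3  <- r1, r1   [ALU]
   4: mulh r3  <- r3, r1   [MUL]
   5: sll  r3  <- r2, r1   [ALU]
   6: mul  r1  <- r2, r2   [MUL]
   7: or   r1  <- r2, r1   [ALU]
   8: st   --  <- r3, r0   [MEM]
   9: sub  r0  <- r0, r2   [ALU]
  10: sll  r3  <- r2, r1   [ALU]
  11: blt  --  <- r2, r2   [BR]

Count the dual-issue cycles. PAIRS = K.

PAIRS = 4

[0] i0  ld.MEM  -- no-port MEM/BR
[1] i1,i2  blt.BR/xor.ALU  -- 2-wide
[2] i3  add.ALU  -- RAW+WAW r3
[3] i4  mulh.MUL  -- WAW r3
[4] i5,i6  sll.ALU/mul.MUL  -- 2-wide
[5] i7,i8  or.ALU/st.MEM  -- 2-wide
[6] i9,i10  sub.ALU/sll.ALU  -- 2-wide
[7] i11  blt.BR  -- tail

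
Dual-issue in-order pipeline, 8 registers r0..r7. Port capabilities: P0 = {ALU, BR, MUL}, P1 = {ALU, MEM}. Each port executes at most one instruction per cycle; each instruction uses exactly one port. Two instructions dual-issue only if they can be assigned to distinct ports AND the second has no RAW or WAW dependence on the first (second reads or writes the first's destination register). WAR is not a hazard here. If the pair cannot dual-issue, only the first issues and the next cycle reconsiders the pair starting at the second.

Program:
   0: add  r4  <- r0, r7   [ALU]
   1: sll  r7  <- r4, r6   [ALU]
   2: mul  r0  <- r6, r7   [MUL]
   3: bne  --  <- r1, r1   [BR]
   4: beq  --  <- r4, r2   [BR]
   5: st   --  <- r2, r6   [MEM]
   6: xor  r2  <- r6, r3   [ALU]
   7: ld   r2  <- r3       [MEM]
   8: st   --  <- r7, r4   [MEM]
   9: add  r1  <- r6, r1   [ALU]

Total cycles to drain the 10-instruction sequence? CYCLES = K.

[0] i0  add  -- RAW r4
[1] i1  sll  -- RAW r7
[2] i2  mul  -- no-port MUL/BR
[3] i3  bne  -- no-port BR/BR
[4] i4&i5  beq/st  -- dual
[5] i6  xor  -- WAW r2
[6] i7  ld  -- no-port MEM/MEM
[7] i8&i9  st/add  -- dual

CYCLES = 8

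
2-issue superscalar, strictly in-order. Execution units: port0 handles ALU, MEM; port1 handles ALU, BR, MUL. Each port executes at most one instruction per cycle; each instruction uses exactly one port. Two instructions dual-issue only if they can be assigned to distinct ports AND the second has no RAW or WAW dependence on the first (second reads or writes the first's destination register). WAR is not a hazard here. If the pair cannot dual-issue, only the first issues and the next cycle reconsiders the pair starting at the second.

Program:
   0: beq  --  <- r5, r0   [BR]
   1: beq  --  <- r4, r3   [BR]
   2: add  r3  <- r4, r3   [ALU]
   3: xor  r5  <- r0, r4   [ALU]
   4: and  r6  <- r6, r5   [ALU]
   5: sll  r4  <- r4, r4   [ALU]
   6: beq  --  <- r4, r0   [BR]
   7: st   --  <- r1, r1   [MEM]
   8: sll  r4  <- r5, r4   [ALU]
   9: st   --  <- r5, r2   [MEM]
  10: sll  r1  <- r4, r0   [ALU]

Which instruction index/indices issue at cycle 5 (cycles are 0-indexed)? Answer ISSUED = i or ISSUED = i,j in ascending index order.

0. beq.BR @i0  | no-port BR/BR
1. beq.BR/add.ALU @i1&i2  | pair
2. xor.ALU @i3  | RAW r5
3. and.ALU/sll.ALU @i4&i5  | pair
4. beq.BR/st.MEM @i6&i7  | pair
5. sll.ALU/st.MEM @i8&i9  | pair
6. sll.ALU @i10  | tail

ISSUED = 8,9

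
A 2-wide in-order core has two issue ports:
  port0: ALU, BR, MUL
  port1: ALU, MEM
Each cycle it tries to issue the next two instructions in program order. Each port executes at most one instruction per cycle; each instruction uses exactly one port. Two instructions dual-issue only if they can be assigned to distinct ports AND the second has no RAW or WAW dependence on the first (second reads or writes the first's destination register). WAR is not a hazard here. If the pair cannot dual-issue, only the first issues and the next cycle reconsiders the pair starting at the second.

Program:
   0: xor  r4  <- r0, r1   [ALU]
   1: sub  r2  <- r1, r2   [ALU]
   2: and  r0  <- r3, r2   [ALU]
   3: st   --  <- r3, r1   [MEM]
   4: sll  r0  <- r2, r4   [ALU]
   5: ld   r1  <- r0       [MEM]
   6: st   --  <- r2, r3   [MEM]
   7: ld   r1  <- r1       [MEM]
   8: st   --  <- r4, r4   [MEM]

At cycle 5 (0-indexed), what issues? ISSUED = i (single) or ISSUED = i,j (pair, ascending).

ISSUED = 7

#0 head=0: xor+sub i0,i1 2-wide
#1 head=2: and+st i2,i3 2-wide
#2 head=4: sll i4 RAW r0
#3 head=5: ld i5 no-port MEM/MEM
#4 head=6: st i6 no-port MEM/MEM
#5 head=7: ld i7 no-port MEM/MEM
#6 head=8: st i8 tail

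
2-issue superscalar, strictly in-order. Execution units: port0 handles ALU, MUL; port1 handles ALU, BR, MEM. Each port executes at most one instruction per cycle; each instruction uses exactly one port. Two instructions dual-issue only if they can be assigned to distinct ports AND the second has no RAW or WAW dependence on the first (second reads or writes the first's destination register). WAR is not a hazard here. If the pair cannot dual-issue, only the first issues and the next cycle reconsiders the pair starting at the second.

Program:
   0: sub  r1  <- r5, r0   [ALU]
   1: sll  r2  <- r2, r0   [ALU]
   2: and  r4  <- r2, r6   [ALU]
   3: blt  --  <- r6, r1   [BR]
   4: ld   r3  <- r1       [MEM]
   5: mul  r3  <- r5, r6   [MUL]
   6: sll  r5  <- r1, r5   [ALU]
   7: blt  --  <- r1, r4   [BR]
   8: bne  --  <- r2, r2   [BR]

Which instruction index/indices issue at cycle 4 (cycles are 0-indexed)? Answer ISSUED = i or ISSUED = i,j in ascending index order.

  cy0 -> i0+i1 (sub.ALU sll.ALU) dual
  cy1 -> i2+i3 (and.ALU blt.BR) dual
  cy2 -> i4 (ld.MEM) WAW r3
  cy3 -> i5+i6 (mul.MUL sll.ALU) dual
  cy4 -> i7 (blt.BR) no-port BR/BR
  cy5 -> i8 (bne.BR) tail

ISSUED = 7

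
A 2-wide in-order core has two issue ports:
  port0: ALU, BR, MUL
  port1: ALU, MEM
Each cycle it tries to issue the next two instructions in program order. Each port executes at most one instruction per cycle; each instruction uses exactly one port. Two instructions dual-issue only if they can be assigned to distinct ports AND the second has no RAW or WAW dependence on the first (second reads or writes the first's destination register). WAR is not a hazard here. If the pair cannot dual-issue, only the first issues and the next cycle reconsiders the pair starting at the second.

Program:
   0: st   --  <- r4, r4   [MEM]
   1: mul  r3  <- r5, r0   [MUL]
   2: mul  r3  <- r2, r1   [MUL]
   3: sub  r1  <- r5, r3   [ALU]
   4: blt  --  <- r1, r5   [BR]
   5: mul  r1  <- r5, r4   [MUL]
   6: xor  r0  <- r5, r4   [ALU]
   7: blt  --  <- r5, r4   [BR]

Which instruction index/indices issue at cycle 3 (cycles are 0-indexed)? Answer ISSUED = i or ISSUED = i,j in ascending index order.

ISSUED = 4

c0: i0&i1 st;mul  2-wide
c1: i2 mul  RAW r3
c2: i3 sub  RAW r1
c3: i4 blt  no-port BR/MUL
c4: i5&i6 mul;xor  2-wide
c5: i7 blt  tail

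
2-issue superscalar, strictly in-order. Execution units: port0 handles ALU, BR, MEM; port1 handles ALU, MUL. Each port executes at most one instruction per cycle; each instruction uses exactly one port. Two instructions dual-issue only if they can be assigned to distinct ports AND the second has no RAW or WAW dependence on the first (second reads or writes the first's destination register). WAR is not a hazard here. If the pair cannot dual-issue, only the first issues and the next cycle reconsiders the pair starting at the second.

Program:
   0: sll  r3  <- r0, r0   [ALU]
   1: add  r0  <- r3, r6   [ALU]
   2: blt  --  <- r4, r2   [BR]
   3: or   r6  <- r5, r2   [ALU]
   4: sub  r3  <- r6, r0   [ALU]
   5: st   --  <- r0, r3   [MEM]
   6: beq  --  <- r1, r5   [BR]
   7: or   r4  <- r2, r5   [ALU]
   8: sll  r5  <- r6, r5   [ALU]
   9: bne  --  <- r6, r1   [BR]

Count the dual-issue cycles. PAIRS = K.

t=0 i0:sll.ALU ; RAW r3
t=1 i1/i2:add.ALU;blt.BR ; pair
t=2 i3:or.ALU ; RAW r6
t=3 i4:sub.ALU ; RAW r3
t=4 i5:st.MEM ; no-port MEM/BR
t=5 i6/i7:beq.BR;or.ALU ; pair
t=6 i8/i9:sll.ALU;bne.BR ; pair

PAIRS = 3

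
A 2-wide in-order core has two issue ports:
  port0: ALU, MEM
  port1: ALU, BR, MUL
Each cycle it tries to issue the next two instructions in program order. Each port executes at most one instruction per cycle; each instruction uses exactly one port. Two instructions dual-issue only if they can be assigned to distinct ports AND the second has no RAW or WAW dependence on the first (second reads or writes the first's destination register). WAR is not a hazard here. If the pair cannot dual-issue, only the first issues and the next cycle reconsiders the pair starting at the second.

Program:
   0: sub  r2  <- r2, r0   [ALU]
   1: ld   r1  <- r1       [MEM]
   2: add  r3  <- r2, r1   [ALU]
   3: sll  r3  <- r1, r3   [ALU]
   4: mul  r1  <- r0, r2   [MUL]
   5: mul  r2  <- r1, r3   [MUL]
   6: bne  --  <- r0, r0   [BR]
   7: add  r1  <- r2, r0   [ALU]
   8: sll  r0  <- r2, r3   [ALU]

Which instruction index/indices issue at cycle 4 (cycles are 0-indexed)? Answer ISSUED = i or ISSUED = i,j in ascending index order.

c0: i0,i1 sub ld  2-wide
c1: i2 add  RAW+WAW r3
c2: i3,i4 sll mul  2-wide
c3: i5 mul  no-port MUL/BR
c4: i6,i7 bne add  2-wide
c5: i8 sll  tail

ISSUED = 6,7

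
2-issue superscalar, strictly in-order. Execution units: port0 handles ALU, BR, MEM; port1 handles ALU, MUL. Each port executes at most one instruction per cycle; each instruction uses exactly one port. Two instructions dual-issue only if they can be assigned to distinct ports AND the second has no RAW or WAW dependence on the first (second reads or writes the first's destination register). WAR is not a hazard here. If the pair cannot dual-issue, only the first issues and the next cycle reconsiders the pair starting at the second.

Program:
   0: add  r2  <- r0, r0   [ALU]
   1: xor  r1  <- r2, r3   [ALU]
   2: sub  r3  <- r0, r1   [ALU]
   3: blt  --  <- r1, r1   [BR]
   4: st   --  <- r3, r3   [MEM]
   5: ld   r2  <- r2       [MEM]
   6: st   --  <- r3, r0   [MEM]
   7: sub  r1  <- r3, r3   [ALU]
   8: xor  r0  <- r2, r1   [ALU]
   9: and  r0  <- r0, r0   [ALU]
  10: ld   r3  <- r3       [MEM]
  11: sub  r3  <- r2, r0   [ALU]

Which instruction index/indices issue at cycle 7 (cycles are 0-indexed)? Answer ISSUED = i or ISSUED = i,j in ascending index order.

ISSUED = 9,10

t=0 i0:add.ALU ; RAW r2
t=1 i1:xor.ALU ; RAW r1
t=2 i2/i3:sub.ALU;blt.BR ; dual
t=3 i4:st.MEM ; no-port MEM/MEM
t=4 i5:ld.MEM ; no-port MEM/MEM
t=5 i6/i7:st.MEM;sub.ALU ; dual
t=6 i8:xor.ALU ; RAW+WAW r0
t=7 i9/i10:and.ALU;ld.MEM ; dual
t=8 i11:sub.ALU ; tail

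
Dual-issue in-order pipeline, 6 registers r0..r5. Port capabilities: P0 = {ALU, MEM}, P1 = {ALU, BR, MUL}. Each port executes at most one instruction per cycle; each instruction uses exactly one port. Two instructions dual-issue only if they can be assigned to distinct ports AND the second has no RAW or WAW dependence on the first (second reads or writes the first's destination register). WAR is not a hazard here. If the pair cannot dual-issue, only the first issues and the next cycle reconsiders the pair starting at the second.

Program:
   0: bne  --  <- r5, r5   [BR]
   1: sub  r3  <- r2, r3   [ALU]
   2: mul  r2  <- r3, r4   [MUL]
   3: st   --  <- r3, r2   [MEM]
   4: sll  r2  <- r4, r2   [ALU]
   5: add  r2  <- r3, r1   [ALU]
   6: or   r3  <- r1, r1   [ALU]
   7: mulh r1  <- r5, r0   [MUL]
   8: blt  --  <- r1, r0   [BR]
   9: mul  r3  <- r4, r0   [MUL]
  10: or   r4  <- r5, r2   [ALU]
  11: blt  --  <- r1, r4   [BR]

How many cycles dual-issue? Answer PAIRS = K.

  cy0 -> i0&i1 (bne;sub) pair
  cy1 -> i2 (mul) RAW r2
  cy2 -> i3&i4 (st;sll) pair
  cy3 -> i5&i6 (add;or) pair
  cy4 -> i7 (mulh) no-port MUL/BR
  cy5 -> i8 (blt) no-port BR/MUL
  cy6 -> i9&i10 (mul;or) pair
  cy7 -> i11 (blt) tail

PAIRS = 4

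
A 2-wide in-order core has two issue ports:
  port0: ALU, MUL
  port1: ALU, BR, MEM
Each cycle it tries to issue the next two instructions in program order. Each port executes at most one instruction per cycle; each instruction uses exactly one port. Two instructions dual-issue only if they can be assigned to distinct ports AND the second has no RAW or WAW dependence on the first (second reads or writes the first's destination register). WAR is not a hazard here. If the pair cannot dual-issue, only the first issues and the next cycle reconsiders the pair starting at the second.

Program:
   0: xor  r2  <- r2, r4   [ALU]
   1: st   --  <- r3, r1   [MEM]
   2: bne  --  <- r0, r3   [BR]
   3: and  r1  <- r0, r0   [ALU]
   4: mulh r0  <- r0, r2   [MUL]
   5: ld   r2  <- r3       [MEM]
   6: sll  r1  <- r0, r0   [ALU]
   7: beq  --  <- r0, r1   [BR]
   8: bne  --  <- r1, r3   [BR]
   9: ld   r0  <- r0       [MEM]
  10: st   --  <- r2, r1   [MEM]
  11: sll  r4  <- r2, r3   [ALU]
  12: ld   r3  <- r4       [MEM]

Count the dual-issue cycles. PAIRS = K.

PAIRS = 4

0. xor.ALU st.MEM @i0/i1  | dual
1. bne.BR and.ALU @i2/i3  | dual
2. mulh.MUL ld.MEM @i4/i5  | dual
3. sll.ALU @i6  | RAW r1
4. beq.BR @i7  | no-port BR/BR
5. bne.BR @i8  | no-port BR/MEM
6. ld.MEM @i9  | no-port MEM/MEM
7. st.MEM sll.ALU @i10/i11  | dual
8. ld.MEM @i12  | tail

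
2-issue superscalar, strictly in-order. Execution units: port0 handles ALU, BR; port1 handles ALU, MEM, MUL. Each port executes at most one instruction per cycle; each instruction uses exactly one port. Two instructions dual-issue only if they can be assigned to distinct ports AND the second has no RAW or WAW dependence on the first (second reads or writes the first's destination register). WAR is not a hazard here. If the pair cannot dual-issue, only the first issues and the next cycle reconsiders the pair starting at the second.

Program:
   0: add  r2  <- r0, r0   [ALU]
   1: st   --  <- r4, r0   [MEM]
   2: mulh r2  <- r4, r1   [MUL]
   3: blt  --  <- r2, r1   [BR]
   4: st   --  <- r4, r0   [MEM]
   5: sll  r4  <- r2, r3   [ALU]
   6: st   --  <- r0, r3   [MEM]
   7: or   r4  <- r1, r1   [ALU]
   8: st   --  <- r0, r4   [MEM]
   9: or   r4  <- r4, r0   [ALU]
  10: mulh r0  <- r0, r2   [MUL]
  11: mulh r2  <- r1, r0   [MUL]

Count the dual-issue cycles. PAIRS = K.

  cy0 -> i0/i1 (add/st) dual
  cy1 -> i2 (mulh) RAW r2
  cy2 -> i3/i4 (blt/st) dual
  cy3 -> i5/i6 (sll/st) dual
  cy4 -> i7 (or) RAW r4
  cy5 -> i8/i9 (st/or) dual
  cy6 -> i10 (mulh) no-port MUL/MUL
  cy7 -> i11 (mulh) tail

PAIRS = 4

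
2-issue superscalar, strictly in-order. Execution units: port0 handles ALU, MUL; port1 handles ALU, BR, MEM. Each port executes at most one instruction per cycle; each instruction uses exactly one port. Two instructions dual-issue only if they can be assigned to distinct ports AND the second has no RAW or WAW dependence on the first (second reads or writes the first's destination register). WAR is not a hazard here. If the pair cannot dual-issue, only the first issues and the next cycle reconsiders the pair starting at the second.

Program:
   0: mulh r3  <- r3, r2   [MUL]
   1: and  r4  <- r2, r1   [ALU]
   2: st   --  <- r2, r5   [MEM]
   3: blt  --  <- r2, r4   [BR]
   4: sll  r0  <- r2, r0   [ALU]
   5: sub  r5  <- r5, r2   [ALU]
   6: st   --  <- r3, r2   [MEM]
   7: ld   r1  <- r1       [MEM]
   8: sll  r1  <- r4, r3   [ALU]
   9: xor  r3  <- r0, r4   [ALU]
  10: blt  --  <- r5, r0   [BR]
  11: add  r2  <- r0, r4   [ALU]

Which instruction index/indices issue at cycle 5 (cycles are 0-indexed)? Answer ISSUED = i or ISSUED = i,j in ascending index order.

ISSUED = 8,9

[0] i0+i1  mulh.MUL;and.ALU  -- dual
[1] i2  st.MEM  -- no-port MEM/BR
[2] i3+i4  blt.BR;sll.ALU  -- dual
[3] i5+i6  sub.ALU;st.MEM  -- dual
[4] i7  ld.MEM  -- WAW r1
[5] i8+i9  sll.ALU;xor.ALU  -- dual
[6] i10+i11  blt.BR;add.ALU  -- dual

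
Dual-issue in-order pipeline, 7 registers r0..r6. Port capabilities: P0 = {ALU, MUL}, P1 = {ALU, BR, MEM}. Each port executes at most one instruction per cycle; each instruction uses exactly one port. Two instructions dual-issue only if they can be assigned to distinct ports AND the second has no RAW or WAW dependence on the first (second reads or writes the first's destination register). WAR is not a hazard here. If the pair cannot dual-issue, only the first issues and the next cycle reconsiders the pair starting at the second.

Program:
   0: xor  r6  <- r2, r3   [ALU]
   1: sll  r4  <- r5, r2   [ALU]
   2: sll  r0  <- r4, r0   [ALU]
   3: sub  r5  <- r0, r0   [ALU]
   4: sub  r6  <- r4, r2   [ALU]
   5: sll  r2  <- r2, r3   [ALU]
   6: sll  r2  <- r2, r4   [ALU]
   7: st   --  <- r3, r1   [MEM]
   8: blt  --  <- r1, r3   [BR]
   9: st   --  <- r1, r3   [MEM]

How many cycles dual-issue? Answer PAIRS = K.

[0] i0,i1  xor+sll  -- pair
[1] i2  sll  -- RAW r0
[2] i3,i4  sub+sub  -- pair
[3] i5  sll  -- RAW+WAW r2
[4] i6,i7  sll+st  -- pair
[5] i8  blt  -- no-port BR/MEM
[6] i9  st  -- tail

PAIRS = 3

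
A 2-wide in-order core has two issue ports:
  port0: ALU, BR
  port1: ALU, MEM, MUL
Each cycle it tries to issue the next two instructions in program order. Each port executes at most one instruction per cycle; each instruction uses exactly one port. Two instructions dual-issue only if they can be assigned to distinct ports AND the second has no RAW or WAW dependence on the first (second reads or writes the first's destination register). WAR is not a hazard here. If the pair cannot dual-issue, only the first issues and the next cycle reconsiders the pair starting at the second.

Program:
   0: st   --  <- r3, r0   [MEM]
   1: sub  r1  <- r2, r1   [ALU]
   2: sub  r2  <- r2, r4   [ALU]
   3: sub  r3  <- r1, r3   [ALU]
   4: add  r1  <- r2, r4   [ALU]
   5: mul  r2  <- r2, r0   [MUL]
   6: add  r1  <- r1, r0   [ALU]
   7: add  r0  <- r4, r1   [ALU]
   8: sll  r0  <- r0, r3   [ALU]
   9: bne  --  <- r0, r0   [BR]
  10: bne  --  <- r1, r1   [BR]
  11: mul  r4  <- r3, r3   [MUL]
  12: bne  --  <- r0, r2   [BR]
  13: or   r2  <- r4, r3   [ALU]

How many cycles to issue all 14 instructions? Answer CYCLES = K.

t=0 i0/i1:st.MEM;sub.ALU ; pair
t=1 i2/i3:sub.ALU;sub.ALU ; pair
t=2 i4/i5:add.ALU;mul.MUL ; pair
t=3 i6:add.ALU ; RAW r1
t=4 i7:add.ALU ; RAW+WAW r0
t=5 i8:sll.ALU ; RAW r0
t=6 i9:bne.BR ; no-port BR/BR
t=7 i10/i11:bne.BR;mul.MUL ; pair
t=8 i12/i13:bne.BR;or.ALU ; pair

CYCLES = 9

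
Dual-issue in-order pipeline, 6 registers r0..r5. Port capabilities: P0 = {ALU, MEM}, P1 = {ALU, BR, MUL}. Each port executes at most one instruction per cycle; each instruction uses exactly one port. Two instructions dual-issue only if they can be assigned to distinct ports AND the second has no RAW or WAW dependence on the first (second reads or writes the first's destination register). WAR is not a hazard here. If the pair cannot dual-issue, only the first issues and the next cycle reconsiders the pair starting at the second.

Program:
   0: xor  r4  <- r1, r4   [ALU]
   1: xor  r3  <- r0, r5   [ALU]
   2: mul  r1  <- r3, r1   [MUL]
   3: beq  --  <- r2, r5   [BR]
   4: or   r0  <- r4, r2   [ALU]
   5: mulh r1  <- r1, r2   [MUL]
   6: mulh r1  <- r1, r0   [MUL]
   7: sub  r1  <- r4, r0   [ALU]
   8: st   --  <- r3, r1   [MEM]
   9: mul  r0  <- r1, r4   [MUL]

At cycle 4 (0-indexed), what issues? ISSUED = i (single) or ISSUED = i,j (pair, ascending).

ISSUED = 6

c0: i0/i1 xor.ALU xor.ALU  dual
c1: i2 mul.MUL  no-port MUL/BR
c2: i3/i4 beq.BR or.ALU  dual
c3: i5 mulh.MUL  no-port MUL/MUL
c4: i6 mulh.MUL  WAW r1
c5: i7 sub.ALU  RAW r1
c6: i8/i9 st.MEM mul.MUL  dual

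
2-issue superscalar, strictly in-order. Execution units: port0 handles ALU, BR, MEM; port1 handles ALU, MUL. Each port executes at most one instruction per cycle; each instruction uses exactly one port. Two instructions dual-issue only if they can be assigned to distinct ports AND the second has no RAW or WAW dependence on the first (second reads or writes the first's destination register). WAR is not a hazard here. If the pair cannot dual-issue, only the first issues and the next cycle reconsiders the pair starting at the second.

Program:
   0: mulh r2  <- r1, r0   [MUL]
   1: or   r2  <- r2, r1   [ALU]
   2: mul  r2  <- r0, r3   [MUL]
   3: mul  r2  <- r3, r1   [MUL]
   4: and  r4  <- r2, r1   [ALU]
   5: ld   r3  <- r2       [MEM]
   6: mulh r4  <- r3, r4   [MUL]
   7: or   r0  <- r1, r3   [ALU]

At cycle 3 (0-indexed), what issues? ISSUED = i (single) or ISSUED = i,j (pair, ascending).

ISSUED = 3

[0] i0  mulh.MUL  -- RAW+WAW r2
[1] i1  or.ALU  -- WAW r2
[2] i2  mul.MUL  -- no-port MUL/MUL
[3] i3  mul.MUL  -- RAW r2
[4] i4,i5  and.ALU;ld.MEM  -- dual
[5] i6,i7  mulh.MUL;or.ALU  -- dual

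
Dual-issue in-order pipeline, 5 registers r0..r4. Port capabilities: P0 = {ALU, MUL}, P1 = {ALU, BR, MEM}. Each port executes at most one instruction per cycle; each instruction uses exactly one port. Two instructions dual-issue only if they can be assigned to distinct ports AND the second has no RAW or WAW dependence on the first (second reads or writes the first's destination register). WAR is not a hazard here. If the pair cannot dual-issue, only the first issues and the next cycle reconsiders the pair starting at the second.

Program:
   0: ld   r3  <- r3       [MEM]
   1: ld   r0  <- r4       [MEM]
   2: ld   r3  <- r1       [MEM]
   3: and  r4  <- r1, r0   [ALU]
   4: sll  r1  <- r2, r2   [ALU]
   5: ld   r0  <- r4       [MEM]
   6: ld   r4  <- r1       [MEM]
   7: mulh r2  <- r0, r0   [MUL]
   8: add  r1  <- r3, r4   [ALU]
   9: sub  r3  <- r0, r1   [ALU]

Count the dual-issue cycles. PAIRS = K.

0. ld.MEM @i0  | no-port MEM/MEM
1. ld.MEM @i1  | no-port MEM/MEM
2. ld.MEM;and.ALU @i2+i3  | dual
3. sll.ALU;ld.MEM @i4+i5  | dual
4. ld.MEM;mulh.MUL @i6+i7  | dual
5. add.ALU @i8  | RAW r1
6. sub.ALU @i9  | tail

PAIRS = 3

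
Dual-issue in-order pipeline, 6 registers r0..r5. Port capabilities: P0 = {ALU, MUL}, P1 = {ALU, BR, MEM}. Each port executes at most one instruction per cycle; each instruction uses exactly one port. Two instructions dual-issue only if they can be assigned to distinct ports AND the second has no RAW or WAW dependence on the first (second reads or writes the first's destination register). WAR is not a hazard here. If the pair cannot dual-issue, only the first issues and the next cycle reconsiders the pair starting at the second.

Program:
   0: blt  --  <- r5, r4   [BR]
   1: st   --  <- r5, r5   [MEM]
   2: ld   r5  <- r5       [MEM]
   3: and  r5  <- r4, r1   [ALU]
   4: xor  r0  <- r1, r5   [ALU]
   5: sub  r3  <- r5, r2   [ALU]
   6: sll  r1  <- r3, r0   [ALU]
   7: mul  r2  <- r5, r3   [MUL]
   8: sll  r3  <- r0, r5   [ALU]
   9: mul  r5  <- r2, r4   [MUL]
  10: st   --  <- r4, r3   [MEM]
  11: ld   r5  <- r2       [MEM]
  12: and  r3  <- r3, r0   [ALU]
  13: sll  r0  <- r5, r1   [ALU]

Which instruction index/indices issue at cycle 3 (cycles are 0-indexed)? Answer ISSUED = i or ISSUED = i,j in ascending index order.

ISSUED = 3

c0: i0 blt  no-port BR/MEM
c1: i1 st  no-port MEM/MEM
c2: i2 ld  WAW r5
c3: i3 and  RAW r5
c4: i4+i5 xor sub  dual
c5: i6+i7 sll mul  dual
c6: i8+i9 sll mul  dual
c7: i10 st  no-port MEM/MEM
c8: i11+i12 ld and  dual
c9: i13 sll  tail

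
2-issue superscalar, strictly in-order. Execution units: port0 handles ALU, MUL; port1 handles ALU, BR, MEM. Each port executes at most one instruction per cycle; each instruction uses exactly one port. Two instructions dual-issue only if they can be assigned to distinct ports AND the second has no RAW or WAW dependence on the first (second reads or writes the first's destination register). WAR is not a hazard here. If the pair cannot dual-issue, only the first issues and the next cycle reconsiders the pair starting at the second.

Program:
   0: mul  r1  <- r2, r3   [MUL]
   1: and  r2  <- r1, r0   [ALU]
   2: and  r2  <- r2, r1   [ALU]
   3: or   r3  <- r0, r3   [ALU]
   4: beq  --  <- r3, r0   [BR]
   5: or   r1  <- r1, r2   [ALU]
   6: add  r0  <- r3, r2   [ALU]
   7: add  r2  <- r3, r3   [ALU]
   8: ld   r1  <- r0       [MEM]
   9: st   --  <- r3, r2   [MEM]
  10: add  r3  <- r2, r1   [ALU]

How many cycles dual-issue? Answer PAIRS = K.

PAIRS = 4

[0] i0  mul  -- RAW r1
[1] i1  and  -- RAW+WAW r2
[2] i2+i3  and or  -- 2-wide
[3] i4+i5  beq or  -- 2-wide
[4] i6+i7  add add  -- 2-wide
[5] i8  ld  -- no-port MEM/MEM
[6] i9+i10  st add  -- 2-wide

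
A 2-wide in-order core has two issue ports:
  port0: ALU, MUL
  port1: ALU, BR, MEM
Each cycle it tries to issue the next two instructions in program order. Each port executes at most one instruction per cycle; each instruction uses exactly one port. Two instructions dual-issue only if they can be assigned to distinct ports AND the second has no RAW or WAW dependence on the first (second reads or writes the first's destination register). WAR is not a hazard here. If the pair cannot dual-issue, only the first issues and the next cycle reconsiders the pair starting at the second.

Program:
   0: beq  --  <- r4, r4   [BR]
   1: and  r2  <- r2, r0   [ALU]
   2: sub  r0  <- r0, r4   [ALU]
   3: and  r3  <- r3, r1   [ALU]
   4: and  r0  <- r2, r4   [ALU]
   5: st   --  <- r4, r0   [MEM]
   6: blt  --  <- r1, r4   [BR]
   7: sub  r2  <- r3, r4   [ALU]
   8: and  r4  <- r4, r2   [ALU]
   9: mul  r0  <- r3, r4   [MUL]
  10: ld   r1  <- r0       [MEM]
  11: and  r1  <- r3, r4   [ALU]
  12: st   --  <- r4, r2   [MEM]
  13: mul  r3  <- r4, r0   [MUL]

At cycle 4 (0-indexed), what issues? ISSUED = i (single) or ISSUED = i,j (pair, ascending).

ISSUED = 6,7

t=0 i0,i1:beq.BR;and.ALU ; 2-wide
t=1 i2,i3:sub.ALU;and.ALU ; 2-wide
t=2 i4:and.ALU ; RAW r0
t=3 i5:st.MEM ; no-port MEM/BR
t=4 i6,i7:blt.BR;sub.ALU ; 2-wide
t=5 i8:and.ALU ; RAW r4
t=6 i9:mul.MUL ; RAW r0
t=7 i10:ld.MEM ; WAW r1
t=8 i11,i12:and.ALU;st.MEM ; 2-wide
t=9 i13:mul.MUL ; tail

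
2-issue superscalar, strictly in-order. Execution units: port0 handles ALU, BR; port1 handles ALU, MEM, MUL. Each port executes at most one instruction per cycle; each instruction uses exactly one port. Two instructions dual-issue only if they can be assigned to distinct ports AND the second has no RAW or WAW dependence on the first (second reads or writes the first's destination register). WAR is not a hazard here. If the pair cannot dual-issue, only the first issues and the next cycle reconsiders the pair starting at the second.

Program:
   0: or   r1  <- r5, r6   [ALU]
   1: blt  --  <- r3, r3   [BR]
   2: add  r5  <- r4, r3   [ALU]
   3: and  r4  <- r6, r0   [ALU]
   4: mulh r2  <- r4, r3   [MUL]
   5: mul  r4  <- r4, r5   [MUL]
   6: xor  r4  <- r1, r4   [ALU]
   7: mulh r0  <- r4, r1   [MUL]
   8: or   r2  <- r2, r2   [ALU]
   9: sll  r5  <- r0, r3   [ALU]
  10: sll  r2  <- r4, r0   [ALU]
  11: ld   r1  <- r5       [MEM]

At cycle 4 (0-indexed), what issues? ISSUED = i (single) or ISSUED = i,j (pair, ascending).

ISSUED = 6

[0] i0+i1  or.ALU+blt.BR  -- 2-wide
[1] i2+i3  add.ALU+and.ALU  -- 2-wide
[2] i4  mulh.MUL  -- no-port MUL/MUL
[3] i5  mul.MUL  -- RAW+WAW r4
[4] i6  xor.ALU  -- RAW r4
[5] i7+i8  mulh.MUL+or.ALU  -- 2-wide
[6] i9+i10  sll.ALU+sll.ALU  -- 2-wide
[7] i11  ld.MEM  -- tail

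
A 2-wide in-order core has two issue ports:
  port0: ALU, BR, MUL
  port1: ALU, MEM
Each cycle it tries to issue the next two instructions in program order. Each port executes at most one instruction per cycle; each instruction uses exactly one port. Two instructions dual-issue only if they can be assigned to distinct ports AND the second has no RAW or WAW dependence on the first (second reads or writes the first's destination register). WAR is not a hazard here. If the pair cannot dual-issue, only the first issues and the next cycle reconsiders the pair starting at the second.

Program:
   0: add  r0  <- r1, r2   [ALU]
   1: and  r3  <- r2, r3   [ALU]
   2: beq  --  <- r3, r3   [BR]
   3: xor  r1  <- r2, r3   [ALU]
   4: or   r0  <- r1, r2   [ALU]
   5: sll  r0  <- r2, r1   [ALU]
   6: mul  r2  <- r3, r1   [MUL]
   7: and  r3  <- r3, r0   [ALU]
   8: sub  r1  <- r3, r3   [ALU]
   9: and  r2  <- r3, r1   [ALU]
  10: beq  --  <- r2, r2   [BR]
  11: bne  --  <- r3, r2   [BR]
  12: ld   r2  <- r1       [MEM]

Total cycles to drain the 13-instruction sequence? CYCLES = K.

CYCLES = 9

0. add.ALU and.ALU @i0&i1  | 2-wide
1. beq.BR xor.ALU @i2&i3  | 2-wide
2. or.ALU @i4  | WAW r0
3. sll.ALU mul.MUL @i5&i6  | 2-wide
4. and.ALU @i7  | RAW r3
5. sub.ALU @i8  | RAW r1
6. and.ALU @i9  | RAW r2
7. beq.BR @i10  | no-port BR/BR
8. bne.BR ld.MEM @i11&i12  | 2-wide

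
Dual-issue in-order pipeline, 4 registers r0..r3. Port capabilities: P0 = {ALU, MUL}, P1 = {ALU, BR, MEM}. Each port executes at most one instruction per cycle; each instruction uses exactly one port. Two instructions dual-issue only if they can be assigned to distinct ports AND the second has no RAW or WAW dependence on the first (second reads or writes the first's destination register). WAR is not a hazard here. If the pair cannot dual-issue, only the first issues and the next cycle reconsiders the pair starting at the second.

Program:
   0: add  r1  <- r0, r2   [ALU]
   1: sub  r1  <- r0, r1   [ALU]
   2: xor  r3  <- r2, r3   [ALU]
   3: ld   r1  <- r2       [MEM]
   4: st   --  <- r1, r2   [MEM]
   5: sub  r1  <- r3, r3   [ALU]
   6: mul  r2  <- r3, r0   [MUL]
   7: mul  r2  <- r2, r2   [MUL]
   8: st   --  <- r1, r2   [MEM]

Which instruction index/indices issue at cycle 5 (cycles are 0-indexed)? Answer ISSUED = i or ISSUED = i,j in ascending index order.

ISSUED = 7

  cy0 -> i0 (add) RAW+WAW r1
  cy1 -> i1/i2 (sub+xor) pair
  cy2 -> i3 (ld) no-port MEM/MEM
  cy3 -> i4/i5 (st+sub) pair
  cy4 -> i6 (mul) no-port MUL/MUL
  cy5 -> i7 (mul) RAW r2
  cy6 -> i8 (st) tail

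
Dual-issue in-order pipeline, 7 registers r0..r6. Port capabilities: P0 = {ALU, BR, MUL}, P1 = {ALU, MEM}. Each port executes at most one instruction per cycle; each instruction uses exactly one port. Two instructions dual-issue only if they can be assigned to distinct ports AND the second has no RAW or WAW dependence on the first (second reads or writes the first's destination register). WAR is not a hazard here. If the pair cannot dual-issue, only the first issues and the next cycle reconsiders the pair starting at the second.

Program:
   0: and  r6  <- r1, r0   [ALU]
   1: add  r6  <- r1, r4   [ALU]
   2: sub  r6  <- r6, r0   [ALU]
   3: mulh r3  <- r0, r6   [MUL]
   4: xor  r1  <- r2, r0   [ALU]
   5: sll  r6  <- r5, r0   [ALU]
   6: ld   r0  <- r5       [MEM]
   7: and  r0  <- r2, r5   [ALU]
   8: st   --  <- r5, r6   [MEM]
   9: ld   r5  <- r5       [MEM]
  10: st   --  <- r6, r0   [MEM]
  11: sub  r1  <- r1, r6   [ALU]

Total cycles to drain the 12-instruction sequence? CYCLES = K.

t=0 i0:and ; WAW r6
t=1 i1:add ; RAW+WAW r6
t=2 i2:sub ; RAW r6
t=3 i3&i4:mulh+xor ; pair
t=4 i5&i6:sll+ld ; pair
t=5 i7&i8:and+st ; pair
t=6 i9:ld ; no-port MEM/MEM
t=7 i10&i11:st+sub ; pair

CYCLES = 8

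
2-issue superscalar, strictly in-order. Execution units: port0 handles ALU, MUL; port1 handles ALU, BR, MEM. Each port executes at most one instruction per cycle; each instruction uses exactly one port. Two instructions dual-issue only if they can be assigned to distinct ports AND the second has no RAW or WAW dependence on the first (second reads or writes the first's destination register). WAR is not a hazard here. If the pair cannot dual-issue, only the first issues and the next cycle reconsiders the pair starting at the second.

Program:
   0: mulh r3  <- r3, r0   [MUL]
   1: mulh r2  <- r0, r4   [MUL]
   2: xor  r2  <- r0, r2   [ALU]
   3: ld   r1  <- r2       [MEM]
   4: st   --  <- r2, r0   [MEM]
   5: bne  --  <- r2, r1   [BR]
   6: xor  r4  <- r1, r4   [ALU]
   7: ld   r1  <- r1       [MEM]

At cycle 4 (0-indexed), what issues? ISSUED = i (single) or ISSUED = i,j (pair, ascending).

#0 head=0: mulh i0 no-port MUL/MUL
#1 head=1: mulh i1 RAW+WAW r2
#2 head=2: xor i2 RAW r2
#3 head=3: ld i3 no-port MEM/MEM
#4 head=4: st i4 no-port MEM/BR
#5 head=5: bne+xor i5+i6 dual
#6 head=7: ld i7 tail

ISSUED = 4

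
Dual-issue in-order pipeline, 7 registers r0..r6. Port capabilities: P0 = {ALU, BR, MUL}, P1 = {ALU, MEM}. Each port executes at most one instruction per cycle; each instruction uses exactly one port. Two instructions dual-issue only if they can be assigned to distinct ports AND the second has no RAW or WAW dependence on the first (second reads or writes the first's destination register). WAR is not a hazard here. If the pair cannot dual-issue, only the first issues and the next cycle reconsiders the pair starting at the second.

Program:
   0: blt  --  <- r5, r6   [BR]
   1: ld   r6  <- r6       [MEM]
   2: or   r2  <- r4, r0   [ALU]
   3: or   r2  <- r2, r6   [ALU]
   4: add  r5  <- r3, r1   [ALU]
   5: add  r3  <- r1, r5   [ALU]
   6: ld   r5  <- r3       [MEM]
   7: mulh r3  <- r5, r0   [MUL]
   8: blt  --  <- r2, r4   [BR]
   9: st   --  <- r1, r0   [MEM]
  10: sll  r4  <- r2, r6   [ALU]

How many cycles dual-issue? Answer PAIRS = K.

  cy0 -> i0/i1 (blt;ld) dual
  cy1 -> i2 (or) RAW+WAW r2
  cy2 -> i3/i4 (or;add) dual
  cy3 -> i5 (add) RAW r3
  cy4 -> i6 (ld) RAW r5
  cy5 -> i7 (mulh) no-port MUL/BR
  cy6 -> i8/i9 (blt;st) dual
  cy7 -> i10 (sll) tail

PAIRS = 3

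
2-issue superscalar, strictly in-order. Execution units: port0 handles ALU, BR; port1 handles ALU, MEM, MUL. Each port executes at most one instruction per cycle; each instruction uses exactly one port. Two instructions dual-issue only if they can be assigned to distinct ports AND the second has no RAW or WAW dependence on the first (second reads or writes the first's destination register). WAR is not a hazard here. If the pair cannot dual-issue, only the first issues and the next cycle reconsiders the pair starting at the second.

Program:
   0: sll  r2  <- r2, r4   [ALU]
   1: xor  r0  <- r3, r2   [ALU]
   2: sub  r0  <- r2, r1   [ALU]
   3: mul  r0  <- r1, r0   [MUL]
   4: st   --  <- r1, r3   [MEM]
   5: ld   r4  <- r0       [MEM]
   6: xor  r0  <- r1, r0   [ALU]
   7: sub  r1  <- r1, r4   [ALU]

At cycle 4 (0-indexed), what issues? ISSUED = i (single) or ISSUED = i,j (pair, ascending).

ISSUED = 4

[0] i0  sll  -- RAW r2
[1] i1  xor  -- WAW r0
[2] i2  sub  -- RAW+WAW r0
[3] i3  mul  -- no-port MUL/MEM
[4] i4  st  -- no-port MEM/MEM
[5] i5+i6  ld+xor  -- dual
[6] i7  sub  -- tail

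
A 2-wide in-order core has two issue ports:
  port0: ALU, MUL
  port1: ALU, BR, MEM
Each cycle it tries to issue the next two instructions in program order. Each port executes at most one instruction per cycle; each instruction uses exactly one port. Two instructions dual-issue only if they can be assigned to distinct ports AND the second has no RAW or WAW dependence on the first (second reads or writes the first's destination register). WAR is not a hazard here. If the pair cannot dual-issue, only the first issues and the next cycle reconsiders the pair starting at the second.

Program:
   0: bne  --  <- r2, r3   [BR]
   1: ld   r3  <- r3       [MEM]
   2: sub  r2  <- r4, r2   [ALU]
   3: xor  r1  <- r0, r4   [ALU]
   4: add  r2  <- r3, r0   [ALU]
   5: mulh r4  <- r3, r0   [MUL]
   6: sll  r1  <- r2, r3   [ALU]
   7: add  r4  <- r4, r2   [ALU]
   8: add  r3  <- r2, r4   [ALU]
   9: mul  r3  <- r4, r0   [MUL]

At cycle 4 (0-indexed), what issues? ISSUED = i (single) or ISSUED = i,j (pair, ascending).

ISSUED = 7

  cy0 -> i0 (bne.BR) no-port BR/MEM
  cy1 -> i1+i2 (ld.MEM/sub.ALU) pair
  cy2 -> i3+i4 (xor.ALU/add.ALU) pair
  cy3 -> i5+i6 (mulh.MUL/sll.ALU) pair
  cy4 -> i7 (add.ALU) RAW r4
  cy5 -> i8 (add.ALU) WAW r3
  cy6 -> i9 (mul.MUL) tail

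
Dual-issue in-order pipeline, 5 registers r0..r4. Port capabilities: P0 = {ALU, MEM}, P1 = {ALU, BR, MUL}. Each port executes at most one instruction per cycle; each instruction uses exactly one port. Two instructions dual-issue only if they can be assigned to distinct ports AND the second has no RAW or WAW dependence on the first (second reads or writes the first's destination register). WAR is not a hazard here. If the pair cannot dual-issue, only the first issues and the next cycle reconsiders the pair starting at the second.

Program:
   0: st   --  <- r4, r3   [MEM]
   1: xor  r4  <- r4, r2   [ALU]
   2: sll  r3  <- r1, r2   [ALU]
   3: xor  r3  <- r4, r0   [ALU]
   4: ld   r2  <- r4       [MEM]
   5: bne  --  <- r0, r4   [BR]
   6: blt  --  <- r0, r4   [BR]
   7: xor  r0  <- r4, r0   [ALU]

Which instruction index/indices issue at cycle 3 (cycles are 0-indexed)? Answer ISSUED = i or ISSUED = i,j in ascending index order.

ISSUED = 5

t=0 i0/i1:st+xor ; pair
t=1 i2:sll ; WAW r3
t=2 i3/i4:xor+ld ; pair
t=3 i5:bne ; no-port BR/BR
t=4 i6/i7:blt+xor ; pair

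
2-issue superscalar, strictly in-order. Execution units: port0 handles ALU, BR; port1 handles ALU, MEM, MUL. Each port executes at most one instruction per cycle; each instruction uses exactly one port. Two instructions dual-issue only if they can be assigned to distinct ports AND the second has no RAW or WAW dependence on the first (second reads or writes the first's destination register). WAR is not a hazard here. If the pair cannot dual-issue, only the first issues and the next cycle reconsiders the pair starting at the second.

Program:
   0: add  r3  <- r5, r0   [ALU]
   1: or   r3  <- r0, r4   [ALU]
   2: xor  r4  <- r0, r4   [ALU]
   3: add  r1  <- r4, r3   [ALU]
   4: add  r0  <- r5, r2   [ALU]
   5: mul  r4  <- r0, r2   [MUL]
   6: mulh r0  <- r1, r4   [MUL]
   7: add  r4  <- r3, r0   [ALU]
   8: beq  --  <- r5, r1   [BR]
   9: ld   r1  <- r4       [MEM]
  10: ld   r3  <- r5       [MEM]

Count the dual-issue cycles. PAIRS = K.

PAIRS = 3

t=0 i0:add ; WAW r3
t=1 i1/i2:or;xor ; 2-wide
t=2 i3/i4:add;add ; 2-wide
t=3 i5:mul ; no-port MUL/MUL
t=4 i6:mulh ; RAW r0
t=5 i7/i8:add;beq ; 2-wide
t=6 i9:ld ; no-port MEM/MEM
t=7 i10:ld ; tail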